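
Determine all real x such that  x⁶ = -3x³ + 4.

Let u = x³. The equation becomes u² + 3u - 4 = 0.
Factor: (u - 1)(u + 4) = 0, so u = 1 or u = -4.
x³ = 1 gives x = 1.
x³ = -4 gives x = -∛(4) ≈ -1.5874.

x = -1.5874 or x = 1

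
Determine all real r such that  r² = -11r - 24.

Bring every term to one side: r² + 11r + 24 = 0.
Factor: (r + 8)(r + 3) = 0.
So r = -8 or r = -3.

r = -8 or r = -3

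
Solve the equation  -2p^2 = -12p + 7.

p = 0.6548 or p = 5.3452

Rearrange to standard form: -2p^2 + 12p - 7 = 0.
Discriminant: (12)^2 - 4*(-2)*(-7) = 88.
Quadratic formula: p = (-12 +/- sqrt(88)) / (-4).
So p = 3 - sqrt(22)/2 ~= 0.6548 or p = sqrt(22)/2 + 3 ~= 5.3452.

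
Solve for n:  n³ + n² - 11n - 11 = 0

n = -3.3166 or n = -1 or n = 3.3166

Possible rational roots are divisors of -11. Testing n = -1 gives 0, so (n + 1) is a factor.
Divide: n³ + n² - 11n - 11 = (n + 1)(n² - 11).
Apply the quadratic formula to n² - 11 = 0: n = (0 ± √44)/2, i.e. n ≈ 3.3166 or n ≈ -3.3166.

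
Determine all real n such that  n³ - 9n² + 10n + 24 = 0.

Possible rational roots are divisors of 24. Testing n = 3 gives 0, so (n - 3) is a factor.
Divide: n³ - 9n² + 10n + 24 = (n - 3)(n² - 6n - 8).
Apply the quadratic formula to n² - 6n - 8 = 0: n = (6 ± √68)/2, i.e. n ≈ 7.1231 or n ≈ -1.1231.

n = -1.1231 or n = 3 or n = 7.1231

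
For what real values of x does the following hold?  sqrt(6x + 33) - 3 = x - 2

x = 8

Isolate the radical: sqrt(6x + 33) = x + 1.
Square both sides: 6x + 33 = (x + 1)^2.
Expand and rearrange: x^2 - 4x - 32 = 0.
Solving gives x = 8 or x = -4.
Check each candidate in the original equation:
  x = 8: sqrt(81) = 9, while x + 1 = 9 — valid.
  x = -4: sqrt(9) = 3, while x + 1 = -3 — extraneous.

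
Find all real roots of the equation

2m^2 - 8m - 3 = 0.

Discriminant: (-8)^2 - 4*2*(-3) = 88.
Quadratic formula: m = (8 +/- sqrt(88)) / 4.
So m = 2 + sqrt(22)/2 ~= 4.3452 or m = 2 - sqrt(22)/2 ~= -0.3452.

m = -0.3452 or m = 4.3452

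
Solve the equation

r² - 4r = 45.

r = -5 or r = 9

Bring every term to one side: r² - 4r - 45 = 0.
Factor: (r - 9)(r + 5) = 0.
So r = 9 or r = -5.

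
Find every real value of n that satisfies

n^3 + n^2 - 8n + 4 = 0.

n = -3.5616 or n = 0.5616 or n = 2

Possible rational roots are divisors of 4. Testing n = 2 gives 0, so (n - 2) is a factor.
Divide: n^3 + n^2 - 8n + 4 = (n - 2)(n^2 + 3n - 2).
Apply the quadratic formula to n^2 + 3n - 2 = 0: n = (-3 +/- sqrt(17))/2, i.e. n ~= 0.5616 or n ~= -3.5616.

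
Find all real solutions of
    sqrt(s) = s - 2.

Square both sides: s = (s - 2)^2.
Expand and rearrange: s^2 - 5s + 4 = 0.
Solving gives s = 4 or s = 1.
Check each candidate in the original equation:
  s = 4: sqrt(4) = 2, while s - 2 = 2 — valid.
  s = 1: sqrt(1) = 1, while s - 2 = -1 — extraneous.

s = 4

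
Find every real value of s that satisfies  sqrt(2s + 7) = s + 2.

Square both sides: 2s + 7 = (s + 2)^2.
Expand and rearrange: s^2 + 2s - 3 = 0.
Solving gives s = 1 or s = -3.
Check each candidate in the original equation:
  s = 1: sqrt(9) = 3, while s + 2 = 3 — valid.
  s = -3: sqrt(1) = 1, while s + 2 = -1 — extraneous.

s = 1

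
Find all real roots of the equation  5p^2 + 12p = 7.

p = -2.8852 or p = 0.4852

Rearrange to standard form: 5p^2 + 12p - 7 = 0.
Discriminant: (12)^2 - 4*5*(-7) = 284.
Quadratic formula: p = (-12 +/- sqrt(284)) / 10.
So p = -6/5 + sqrt(71)/5 ~= 0.4852 or p = -sqrt(71)/5 - 6/5 ~= -2.8852.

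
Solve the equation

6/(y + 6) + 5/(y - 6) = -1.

Multiply both sides by (y + 6)(y - 6):
6(y - 6) + 5(y + 6) = -(y + 6)(y - 6).
Expand and collect terms: -y^2 - 11y + 42 = 0.
Factor or apply the quadratic formula: y = -14 or y = 3.
Neither value makes a denominator zero (y != -6, y != 6), so both are valid.

y = -14 or y = 3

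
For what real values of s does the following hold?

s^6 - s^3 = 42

Let u = s^3. The equation becomes u^2 - u - 42 = 0.
Factor: (u - 7)(u + 6) = 0, so u = 7 or u = -6.
s^3 = 7 gives s = (7)^(1/3) ~= 1.9129.
s^3 = -6 gives s = -(6)^(1/3) ~= -1.8171.

s = -1.8171 or s = 1.9129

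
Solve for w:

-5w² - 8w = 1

w = -1.4633 or w = -0.1367

Rearrange to standard form: -5w² - 8w - 1 = 0.
Discriminant: (-8)² − 4·(-5)·(-1) = 44.
Quadratic formula: w = (8 ± √44) / (-10).
So w = -4/5 - √(11)/5 ≈ -1.4633 or w = -4/5 + √(11)/5 ≈ -0.1367.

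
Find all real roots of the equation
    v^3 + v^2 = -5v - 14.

v = -2

Rearrange: v^3 + v^2 + 5v + 14 = 0.
Possible rational roots are divisors of 14. Testing v = -2 gives 0, so (v + 2) is a factor.
Divide: v^3 + v^2 + 5v + 14 = (v + 2)(v^2 - v + 7).
The quadratic v^2 - v + 7 has discriminant -27 < 0, so no further real roots.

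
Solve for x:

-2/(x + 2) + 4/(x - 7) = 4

x = -2.4522 or x = 7.9522

Multiply both sides by (x + 2)(x - 7):
-2(x - 7) + 4(x + 2) = 4(x + 2)(x - 7).
Expand and collect terms: 4x² - 22x - 78 = 0.
By the quadratic formula, x = (22 ± √1732) / 8, so x ≈ 7.9522 or x ≈ -2.4522.
Neither value makes a denominator zero (x ≠ -2, x ≠ 7), so both are valid.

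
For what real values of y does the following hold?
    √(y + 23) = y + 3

y = 2

Square both sides: y + 23 = (y + 3)².
Expand and rearrange: y² + 5y - 14 = 0.
Solving gives y = 2 or y = -7.
Check each candidate in the original equation:
  y = 2: √(25) = 5, while y + 3 = 5 — valid.
  y = -7: √(16) = 4, while y + 3 = -4 — extraneous.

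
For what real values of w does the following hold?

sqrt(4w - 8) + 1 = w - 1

Isolate the radical: sqrt(4w - 8) = w - 2.
Square both sides: 4w - 8 = (w - 2)^2.
Expand and rearrange: w^2 - 8w + 12 = 0.
Solving gives w = 6 or w = 2.
Check each candidate in the original equation:
  w = 6: sqrt(16) = 4, while w - 2 = 4 — valid.
  w = 2: sqrt(0) = 0, while w - 2 = 0 — valid.

w = 2 or w = 6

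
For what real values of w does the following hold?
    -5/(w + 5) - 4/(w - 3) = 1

Multiply both sides by (w + 5)(w - 3):
-5(w - 3) - 4(w + 5) = (w + 5)(w - 3).
Expand and collect terms: w² + 11w - 10 = 0.
By the quadratic formula, w = (-11 ± √161) / 2, so w ≈ 0.8443 or w ≈ -11.8443.
Neither value makes a denominator zero (w ≠ -5, w ≠ 3), so both are valid.

w = -11.8443 or w = 0.8443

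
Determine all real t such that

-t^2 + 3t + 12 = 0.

Discriminant: (3)^2 - 4*(-1)*12 = 57.
Quadratic formula: t = (-3 +/- sqrt(57)) / (-2).
So t = 3/2 - sqrt(57)/2 ~= -2.2749 or t = 3/2 + sqrt(57)/2 ~= 5.2749.

t = -2.2749 or t = 5.2749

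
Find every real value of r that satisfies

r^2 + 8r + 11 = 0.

Discriminant: (8)^2 - 4*1*11 = 20.
Quadratic formula: r = (-8 +/- sqrt(20)) / 2.
So r = -4 + sqrt(5) ~= -1.7639 or r = -4 - sqrt(5) ~= -6.2361.

r = -6.2361 or r = -1.7639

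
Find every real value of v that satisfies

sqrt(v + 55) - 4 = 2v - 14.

v = 9

Isolate the radical: sqrt(v + 55) = 2v - 10.
Square both sides: v + 55 = (2v - 10)^2.
Expand and rearrange: 4v^2 - 41v + 45 = 0.
Solving gives v = 9 or v = 1.25.
Check each candidate in the original equation:
  v = 9: sqrt(64) = 8, while 2v - 10 = 8 — valid.
  v = 1.25: sqrt(56.25) = 7.5, while 2v - 10 = -7.5 — extraneous.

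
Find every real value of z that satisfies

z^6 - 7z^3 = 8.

z = -1 or z = 2

Let u = z^3. The equation becomes u^2 - 7u - 8 = 0.
Factor: (u + 1)(u - 8) = 0, so u = -1 or u = 8.
z^3 = -1 gives z = -1.
z^3 = 8 gives z = 2.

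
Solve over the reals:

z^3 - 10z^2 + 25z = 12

Rearrange: z^3 - 10z^2 + 25z - 12 = 0.
Possible rational roots are divisors of -12. Testing z = 3 gives 0, so (z - 3) is a factor.
Divide: z^3 - 10z^2 + 25z - 12 = (z - 3)(z^2 - 7z + 4).
Apply the quadratic formula to z^2 - 7z + 4 = 0: z = (7 +/- sqrt(33))/2, i.e. z ~= 6.3723 or z ~= 0.6277.

z = 0.6277 or z = 3 or z = 6.3723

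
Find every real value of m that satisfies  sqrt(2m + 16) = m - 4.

m = 10

Square both sides: 2m + 16 = (m - 4)^2.
Expand and rearrange: m^2 - 10m = 0.
Solving gives m = 10 or m = 0.
Check each candidate in the original equation:
  m = 10: sqrt(36) = 6, while m - 4 = 6 — valid.
  m = 0: sqrt(16) = 4, while m - 4 = -4 — extraneous.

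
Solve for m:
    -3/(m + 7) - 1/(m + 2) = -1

Multiply both sides by (m + 7)(m + 2):
-3(m + 2) - (m + 7) = -(m + 7)(m + 2).
Expand and collect terms: -m^2 - 5m - 1 = 0.
By the quadratic formula, m = (5 +/- sqrt(21)) / -2, so m ~= -4.7913 or m ~= -0.2087.
Neither value makes a denominator zero (m != -7, m != -2), so both are valid.

m = -4.7913 or m = -0.2087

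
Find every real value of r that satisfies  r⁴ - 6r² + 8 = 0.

r = -2 or r = -1.4142 or r = 1.4142 or r = 2

Let u = r². The equation becomes u² - 6u + 8 = 0.
Factor: (u - 4)(u - 2) = 0, so u = 4 or u = 2.
r² = 4 gives r = ±2.
r² = 2 gives r = ±√(2) ≈ ±1.4142.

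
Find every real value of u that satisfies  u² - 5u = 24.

Bring every term to one side: u² - 5u - 24 = 0.
Factor: (u + 3)(u - 8) = 0.
So u = -3 or u = 8.

u = -3 or u = 8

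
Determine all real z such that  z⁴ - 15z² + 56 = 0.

Let u = z². The equation becomes u² - 15u + 56 = 0.
Factor: (u - 8)(u - 7) = 0, so u = 8 or u = 7.
z² = 8 gives z = ±2·√(2) ≈ ±2.8284.
z² = 7 gives z = ±√(7) ≈ ±2.6458.

z = -2.8284 or z = -2.6458 or z = 2.6458 or z = 2.8284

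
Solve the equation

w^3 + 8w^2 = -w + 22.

w = -7.4721 or w = -2 or w = 1.4721

Rearrange: w^3 + 8w^2 + w - 22 = 0.
Possible rational roots are divisors of -22. Testing w = -2 gives 0, so (w + 2) is a factor.
Divide: w^3 + 8w^2 + w - 22 = (w + 2)(w^2 + 6w - 11).
Apply the quadratic formula to w^2 + 6w - 11 = 0: w = (-6 +/- sqrt(80))/2, i.e. w ~= 1.4721 or w ~= -7.4721.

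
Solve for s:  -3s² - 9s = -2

Rearrange to standard form: -3s² - 9s + 2 = 0.
Discriminant: (-9)² − 4·(-3)·2 = 105.
Quadratic formula: s = (9 ± √105) / (-6).
So s = -√(105)/6 - 3/2 ≈ -3.2078 or s = -3/2 + √(105)/6 ≈ 0.2078.

s = -3.2078 or s = 0.2078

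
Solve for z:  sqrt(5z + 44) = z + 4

z = 4

Square both sides: 5z + 44 = (z + 4)^2.
Expand and rearrange: z^2 + 3z - 28 = 0.
Solving gives z = 4 or z = -7.
Check each candidate in the original equation:
  z = 4: sqrt(64) = 8, while z + 4 = 8 — valid.
  z = -7: sqrt(9) = 3, while z + 4 = -3 — extraneous.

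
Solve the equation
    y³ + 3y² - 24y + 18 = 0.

Possible rational roots are divisors of 18. Testing y = 3 gives 0, so (y - 3) is a factor.
Divide: y³ + 3y² - 24y + 18 = (y - 3)(y² + 6y - 6).
Apply the quadratic formula to y² + 6y - 6 = 0: y = (-6 ± √60)/2, i.e. y ≈ 0.873 or y ≈ -6.873.

y = -6.873 or y = 0.873 or y = 3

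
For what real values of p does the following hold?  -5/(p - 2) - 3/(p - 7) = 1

p = -4.7202 or p = 5.7202

Multiply both sides by (p - 2)(p - 7):
-5(p - 7) - 3(p - 2) = (p - 2)(p - 7).
Expand and collect terms: p^2 - p - 27 = 0.
By the quadratic formula, p = (1 +/- sqrt(109)) / 2, so p ~= 5.7202 or p ~= -4.7202.
Neither value makes a denominator zero (p != 2, p != 7), so both are valid.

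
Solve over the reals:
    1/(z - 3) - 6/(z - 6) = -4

z = 2.8303 or z = 7.4197

Multiply both sides by (z - 3)(z - 6):
(z - 6) - 6(z - 3) = -4(z - 3)(z - 6).
Expand and collect terms: -4z² + 41z - 84 = 0.
By the quadratic formula, z = (-41 ± √337) / -8, so z ≈ 2.8303 or z ≈ 7.4197.
Neither value makes a denominator zero (z ≠ 3, z ≠ 6), so both are valid.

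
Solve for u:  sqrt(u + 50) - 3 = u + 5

u = -1

Isolate the radical: sqrt(u + 50) = u + 8.
Square both sides: u + 50 = (u + 8)^2.
Expand and rearrange: u^2 + 15u + 14 = 0.
Solving gives u = -1 or u = -14.
Check each candidate in the original equation:
  u = -1: sqrt(49) = 7, while u + 8 = 7 — valid.
  u = -14: sqrt(36) = 6, while u + 8 = -6 — extraneous.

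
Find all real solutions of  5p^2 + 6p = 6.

Rearrange to standard form: 5p^2 + 6p - 6 = 0.
Discriminant: (6)^2 - 4*5*(-6) = 156.
Quadratic formula: p = (-6 +/- sqrt(156)) / 10.
So p = -3/5 + sqrt(39)/5 ~= 0.649 or p = -sqrt(39)/5 - 3/5 ~= -1.849.

p = -1.849 or p = 0.649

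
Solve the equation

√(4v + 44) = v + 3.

Square both sides: 4v + 44 = (v + 3)².
Expand and rearrange: v² + 2v - 35 = 0.
Solving gives v = 5 or v = -7.
Check each candidate in the original equation:
  v = 5: √(64) = 8, while v + 3 = 8 — valid.
  v = -7: √(16) = 4, while v + 3 = -4 — extraneous.

v = 5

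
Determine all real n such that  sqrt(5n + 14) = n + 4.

n = -2 or n = -1

Square both sides: 5n + 14 = (n + 4)^2.
Expand and rearrange: n^2 + 3n + 2 = 0.
Solving gives n = -1 or n = -2.
Check each candidate in the original equation:
  n = -1: sqrt(9) = 3, while n + 4 = 3 — valid.
  n = -2: sqrt(4) = 2, while n + 4 = 2 — valid.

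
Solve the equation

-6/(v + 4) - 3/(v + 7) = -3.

Multiply both sides by (v + 4)(v + 7):
-6(v + 7) - 3(v + 4) = -3(v + 4)(v + 7).
Expand and collect terms: -3v² - 24v - 30 = 0.
By the quadratic formula, v = (24 ± √216) / -6, so v ≈ -6.4495 or v ≈ -1.5505.
Neither value makes a denominator zero (v ≠ -4, v ≠ -7), so both are valid.

v = -6.4495 or v = -1.5505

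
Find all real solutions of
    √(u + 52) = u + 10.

u = -3

Square both sides: u + 52 = (u + 10)².
Expand and rearrange: u² + 19u + 48 = 0.
Solving gives u = -3 or u = -16.
Check each candidate in the original equation:
  u = -3: √(49) = 7, while u + 10 = 7 — valid.
  u = -16: √(36) = 6, while u + 10 = -6 — extraneous.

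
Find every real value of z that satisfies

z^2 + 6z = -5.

Bring every term to one side: z^2 + 6z + 5 = 0.
Factor: (z + 5)(z + 1) = 0.
So z = -5 or z = -1.

z = -5 or z = -1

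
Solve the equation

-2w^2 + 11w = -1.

w = -0.0895 or w = 5.5895

Rearrange to standard form: -2w^2 + 11w + 1 = 0.
Discriminant: (11)^2 - 4*(-2)*1 = 129.
Quadratic formula: w = (-11 +/- sqrt(129)) / (-4).
So w = 11/4 - sqrt(129)/4 ~= -0.0895 or w = 11/4 + sqrt(129)/4 ~= 5.5895.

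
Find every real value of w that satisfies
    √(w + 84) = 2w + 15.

w = -3

Square both sides: w + 84 = (2w + 15)².
Expand and rearrange: 4w² + 59w + 141 = 0.
Solving gives w = -3 or w = -11.75.
Check each candidate in the original equation:
  w = -3: √(81) = 9, while 2w + 15 = 9 — valid.
  w = -11.75: √(72.25) = 8.5, while 2w + 15 = -8.5 — extraneous.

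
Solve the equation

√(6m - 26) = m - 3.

Square both sides: 6m - 26 = (m - 3)².
Expand and rearrange: m² - 12m + 35 = 0.
Solving gives m = 7 or m = 5.
Check each candidate in the original equation:
  m = 7: √(16) = 4, while m - 3 = 4 — valid.
  m = 5: √(4) = 2, while m - 3 = 2 — valid.

m = 5 or m = 7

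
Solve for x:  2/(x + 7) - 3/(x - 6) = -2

x = -7.9026 or x = 7.4026

Multiply both sides by (x + 7)(x - 6):
2(x - 6) - 3(x + 7) = -2(x + 7)(x - 6).
Expand and collect terms: -2x² - x + 117 = 0.
By the quadratic formula, x = (1 ± √937) / -4, so x ≈ -7.9026 or x ≈ 7.4026.
Neither value makes a denominator zero (x ≠ -7, x ≠ 6), so both are valid.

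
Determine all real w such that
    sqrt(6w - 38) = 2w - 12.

w = 6.5 or w = 7

Square both sides: 6w - 38 = (2w - 12)^2.
Expand and rearrange: 4w^2 - 54w + 182 = 0.
Solving gives w = 7 or w = 6.5.
Check each candidate in the original equation:
  w = 7: sqrt(4) = 2, while 2w - 12 = 2 — valid.
  w = 6.5: sqrt(1) = 1, while 2w - 12 = 1 — valid.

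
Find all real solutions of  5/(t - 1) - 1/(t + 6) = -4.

t = -5.6926 or t = -0.3074

Multiply both sides by (t - 1)(t + 6):
5(t + 6) - (t - 1) = -4(t - 1)(t + 6).
Expand and collect terms: -4t^2 - 24t - 7 = 0.
By the quadratic formula, t = (24 +/- sqrt(464)) / -8, so t ~= -5.6926 or t ~= -0.3074.
Neither value makes a denominator zero (t != 1, t != -6), so both are valid.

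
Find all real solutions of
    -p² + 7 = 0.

Discriminant: (0)² − 4·(-1)·7 = 28.
Quadratic formula: p = (0 ± √28) / (-2).
So p = -√(7) ≈ -2.6458 or p = √(7) ≈ 2.6458.

p = -2.6458 or p = 2.6458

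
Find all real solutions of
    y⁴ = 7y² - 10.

Let u = y². The equation becomes u² - 7u + 10 = 0.
Factor: (u - 5)(u - 2) = 0, so u = 5 or u = 2.
y² = 5 gives y = ±√(5) ≈ ±2.2361.
y² = 2 gives y = ±√(2) ≈ ±1.4142.

y = -2.2361 or y = -1.4142 or y = 1.4142 or y = 2.2361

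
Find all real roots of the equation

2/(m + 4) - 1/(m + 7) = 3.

Multiply both sides by (m + 4)(m + 7):
2(m + 7) - (m + 4) = 3(m + 4)(m + 7).
Expand and collect terms: 3m² + 32m + 74 = 0.
By the quadratic formula, m = (-32 ± √136) / 6, so m ≈ -3.3897 or m ≈ -7.277.
Neither value makes a denominator zero (m ≠ -4, m ≠ -7), so both are valid.

m = -7.277 or m = -3.3897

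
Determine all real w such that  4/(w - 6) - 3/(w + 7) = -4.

w = -6.1829 or w = 4.9329

Multiply both sides by (w - 6)(w + 7):
4(w + 7) - 3(w - 6) = -4(w - 6)(w + 7).
Expand and collect terms: -4w^2 - 5w + 122 = 0.
By the quadratic formula, w = (5 +/- sqrt(1977)) / -8, so w ~= -6.1829 or w ~= 4.9329.
Neither value makes a denominator zero (w != 6, w != -7), so both are valid.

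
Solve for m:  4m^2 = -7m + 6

Rearrange to standard form: 4m^2 + 7m - 6 = 0.
Discriminant: (7)^2 - 4*4*(-6) = 145.
Quadratic formula: m = (-7 +/- sqrt(145)) / 8.
So m = -7/8 + sqrt(145)/8 ~= 0.6302 or m = -sqrt(145)/8 - 7/8 ~= -2.3802.

m = -2.3802 or m = 0.6302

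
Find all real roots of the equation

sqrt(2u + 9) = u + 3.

Square both sides: 2u + 9 = (u + 3)^2.
Expand and rearrange: u^2 + 4u = 0.
Solving gives u = 0 or u = -4.
Check each candidate in the original equation:
  u = 0: sqrt(9) = 3, while u + 3 = 3 — valid.
  u = -4: sqrt(1) = 1, while u + 3 = -1 — extraneous.

u = 0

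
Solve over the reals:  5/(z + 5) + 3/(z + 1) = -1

z = -11.899 or z = -2.101

Multiply both sides by (z + 5)(z + 1):
5(z + 1) + 3(z + 5) = -(z + 5)(z + 1).
Expand and collect terms: -z² - 14z - 25 = 0.
By the quadratic formula, z = (14 ± √96) / -2, so z ≈ -11.899 or z ≈ -2.101.
Neither value makes a denominator zero (z ≠ -5, z ≠ -1), so both are valid.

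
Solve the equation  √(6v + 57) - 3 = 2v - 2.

Isolate the radical: √(6v + 57) = 2v + 1.
Square both sides: 6v + 57 = (2v + 1)².
Expand and rearrange: 4v² - 2v - 56 = 0.
Solving gives v = 4 or v = -3.5.
Check each candidate in the original equation:
  v = 4: √(81) = 9, while 2v + 1 = 9 — valid.
  v = -3.5: √(36) = 6, while 2v + 1 = -6 — extraneous.

v = 4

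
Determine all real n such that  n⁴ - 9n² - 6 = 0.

n = -3.1022 or n = 3.1022

Let u = n². The equation becomes u² - 9u - 6 = 0.
By the quadratic formula, u = 9/2 + √(105)/2 or u = 9/2 - √(105)/2.
n² = 9/2 + √(105)/2 gives n = ±√(9/2 + √(105)/2) ≈ ±3.1022.
n² = 9/2 - √(105)/2 < 0 has no real solution.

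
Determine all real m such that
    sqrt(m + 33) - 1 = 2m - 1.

Isolate the radical: sqrt(m + 33) = 2m.
Square both sides: m + 33 = (2m)^2.
Expand and rearrange: 4m^2 - m - 33 = 0.
Solving gives m = 3 or m = -2.75.
Check each candidate in the original equation:
  m = 3: sqrt(36) = 6, while 2m = 6 — valid.
  m = -2.75: sqrt(30.25) = 5.5, while 2m = -5.5 — extraneous.

m = 3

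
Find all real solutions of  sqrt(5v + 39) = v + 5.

Square both sides: 5v + 39 = (v + 5)^2.
Expand and rearrange: v^2 + 5v - 14 = 0.
Solving gives v = 2 or v = -7.
Check each candidate in the original equation:
  v = 2: sqrt(49) = 7, while v + 5 = 7 — valid.
  v = -7: sqrt(4) = 2, while v + 5 = -2 — extraneous.

v = 2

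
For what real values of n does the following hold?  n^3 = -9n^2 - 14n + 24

n = -6 or n = -4 or n = 1

Rearrange: n^3 + 9n^2 + 14n - 24 = 0.
Possible rational roots are divisors of -24. Testing n = -4 gives 0, so (n + 4) is a factor.
Divide: n^3 + 9n^2 + 14n - 24 = (n + 4)(n^2 + 5n - 6).
Factor the quadratic: n = 1 or n = -6.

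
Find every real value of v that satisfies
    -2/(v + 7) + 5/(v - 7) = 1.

v = -8.5125 or v = 11.5125

Multiply both sides by (v + 7)(v - 7):
-2(v - 7) + 5(v + 7) = (v + 7)(v - 7).
Expand and collect terms: v^2 - 3v - 98 = 0.
By the quadratic formula, v = (3 +/- sqrt(401)) / 2, so v ~= 11.5125 or v ~= -8.5125.
Neither value makes a denominator zero (v != -7, v != 7), so both are valid.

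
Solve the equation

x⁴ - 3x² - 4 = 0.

x = -2 or x = 2

Let u = x². The equation becomes u² - 3u - 4 = 0.
Factor: (u - 4)(u + 1) = 0, so u = 4 or u = -1.
x² = 4 gives x = ±2.
x² = -1 < 0 has no real solution.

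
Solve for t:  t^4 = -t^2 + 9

t = -1.5942 or t = 1.5942

Let u = t^2. The equation becomes u^2 + u - 9 = 0.
By the quadratic formula, u = -1/2 + sqrt(37)/2 or u = -sqrt(37)/2 - 1/2.
t^2 = -1/2 + sqrt(37)/2 gives t = +/-sqrt(-1/2 + sqrt(37)/2) ~= +/-1.5942.
t^2 = -sqrt(37)/2 - 1/2 < 0 has no real solution.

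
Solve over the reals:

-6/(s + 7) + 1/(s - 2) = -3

s = -4.8985 or s = 1.5651

Multiply both sides by (s + 7)(s - 2):
-6(s - 2) + (s + 7) = -3(s + 7)(s - 2).
Expand and collect terms: -3s² - 10s + 23 = 0.
By the quadratic formula, s = (10 ± √376) / -6, so s ≈ -4.8985 or s ≈ 1.5651.
Neither value makes a denominator zero (s ≠ -7, s ≠ 2), so both are valid.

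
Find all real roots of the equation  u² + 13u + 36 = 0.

u = -9 or u = -4

Factor: (u + 4)(u + 9) = 0.
So u = -4 or u = -9.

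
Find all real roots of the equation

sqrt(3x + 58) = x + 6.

x = 2

Square both sides: 3x + 58 = (x + 6)^2.
Expand and rearrange: x^2 + 9x - 22 = 0.
Solving gives x = 2 or x = -11.
Check each candidate in the original equation:
  x = 2: sqrt(64) = 8, while x + 6 = 8 — valid.
  x = -11: sqrt(25) = 5, while x + 6 = -5 — extraneous.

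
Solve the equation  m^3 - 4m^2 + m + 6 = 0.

Possible rational roots are divisors of 6. Testing m = -1 gives 0, so (m + 1) is a factor.
Divide: m^3 - 4m^2 + m + 6 = (m + 1)(m^2 - 5m + 6).
Factor the quadratic: m = 3 or m = 2.

m = -1 or m = 2 or m = 3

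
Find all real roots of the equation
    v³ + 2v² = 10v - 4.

v = -4.4495 or v = 0.4495 or v = 2

Rearrange: v³ + 2v² - 10v + 4 = 0.
Possible rational roots are divisors of 4. Testing v = 2 gives 0, so (v - 2) is a factor.
Divide: v³ + 2v² - 10v + 4 = (v - 2)(v² + 4v - 2).
Apply the quadratic formula to v² + 4v - 2 = 0: v = (-4 ± √24)/2, i.e. v ≈ 0.4495 or v ≈ -4.4495.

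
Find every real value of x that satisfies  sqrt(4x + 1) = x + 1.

x = 0 or x = 2

Square both sides: 4x + 1 = (x + 1)^2.
Expand and rearrange: x^2 - 2x = 0.
Solving gives x = 2 or x = 0.
Check each candidate in the original equation:
  x = 2: sqrt(9) = 3, while x + 1 = 3 — valid.
  x = 0: sqrt(1) = 1, while x + 1 = 1 — valid.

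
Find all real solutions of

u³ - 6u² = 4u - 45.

Rearrange: u³ - 6u² - 4u + 45 = 0.
Possible rational roots are divisors of 45. Testing u = 5 gives 0, so (u - 5) is a factor.
Divide: u³ - 6u² - 4u + 45 = (u - 5)(u² - u - 9).
Apply the quadratic formula to u² - u - 9 = 0: u = (1 ± √37)/2, i.e. u ≈ 3.5414 or u ≈ -2.5414.

u = -2.5414 or u = 3.5414 or u = 5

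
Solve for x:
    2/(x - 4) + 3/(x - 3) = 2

Multiply both sides by (x - 4)(x - 3):
2(x - 3) + 3(x - 4) = 2(x - 4)(x - 3).
Expand and collect terms: 2x² - 19x + 42 = 0.
Factor or apply the quadratic formula: x = 6 or x = 3.5.
Neither value makes a denominator zero (x ≠ 4, x ≠ 3), so both are valid.

x = 3.5 or x = 6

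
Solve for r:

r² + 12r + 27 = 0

r = -9 or r = -3

Factor: (r + 3)(r + 9) = 0.
So r = -3 or r = -9.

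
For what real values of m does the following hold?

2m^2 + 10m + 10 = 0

Discriminant: (10)^2 - 4*2*10 = 20.
Quadratic formula: m = (-10 +/- sqrt(20)) / 4.
So m = -5/2 + sqrt(5)/2 ~= -1.382 or m = -5/2 - sqrt(5)/2 ~= -3.618.

m = -3.618 or m = -1.382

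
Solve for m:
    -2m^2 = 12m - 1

Rearrange to standard form: -2m^2 - 12m + 1 = 0.
Discriminant: (-12)^2 - 4*(-2)*1 = 152.
Quadratic formula: m = (12 +/- sqrt(152)) / (-4).
So m = -sqrt(38)/2 - 3 ~= -6.0822 or m = -3 + sqrt(38)/2 ~= 0.0822.

m = -6.0822 or m = 0.0822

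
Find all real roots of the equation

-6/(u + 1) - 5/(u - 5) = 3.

u = -3.4886 or u = 3.822

Multiply both sides by (u + 1)(u - 5):
-6(u - 5) - 5(u + 1) = 3(u + 1)(u - 5).
Expand and collect terms: 3u^2 - u - 40 = 0.
By the quadratic formula, u = (1 +/- sqrt(481)) / 6, so u ~= 3.822 or u ~= -3.4886.
Neither value makes a denominator zero (u != -1, u != 5), so both are valid.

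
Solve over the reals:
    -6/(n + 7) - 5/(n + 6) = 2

Multiply both sides by (n + 7)(n + 6):
-6(n + 6) - 5(n + 7) = 2(n + 7)(n + 6).
Expand and collect terms: 2n^2 + 37n + 155 = 0.
By the quadratic formula, n = (-37 +/- sqrt(129)) / 4, so n ~= -6.4105 or n ~= -12.0895.
Neither value makes a denominator zero (n != -7, n != -6), so both are valid.

n = -12.0895 or n = -6.4105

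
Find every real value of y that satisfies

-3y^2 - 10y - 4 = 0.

y = -2.8685 or y = -0.4648

Discriminant: (-10)^2 - 4*(-3)*(-4) = 52.
Quadratic formula: y = (10 +/- sqrt(52)) / (-6).
So y = -5/3 - sqrt(13)/3 ~= -2.8685 or y = -5/3 + sqrt(13)/3 ~= -0.4648.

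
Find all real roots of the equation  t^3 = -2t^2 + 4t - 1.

t = -3.3028 or t = 0.3028 or t = 1

Rearrange: t^3 + 2t^2 - 4t + 1 = 0.
Possible rational roots are divisors of 1. Testing t = 1 gives 0, so (t - 1) is a factor.
Divide: t^3 + 2t^2 - 4t + 1 = (t - 1)(t^2 + 3t - 1).
Apply the quadratic formula to t^2 + 3t - 1 = 0: t = (-3 +/- sqrt(13))/2, i.e. t ~= 0.3028 or t ~= -3.3028.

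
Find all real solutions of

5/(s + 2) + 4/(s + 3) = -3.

Multiply both sides by (s + 2)(s + 3):
5(s + 3) + 4(s + 2) = -3(s + 2)(s + 3).
Expand and collect terms: -3s^2 - 24s - 41 = 0.
By the quadratic formula, s = (24 +/- sqrt(84)) / -6, so s ~= -5.5275 or s ~= -2.4725.
Neither value makes a denominator zero (s != -2, s != -3), so both are valid.

s = -5.5275 or s = -2.4725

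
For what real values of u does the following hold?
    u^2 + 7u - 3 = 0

Discriminant: (7)^2 - 4*1*(-3) = 61.
Quadratic formula: u = (-7 +/- sqrt(61)) / 2.
So u = -7/2 + sqrt(61)/2 ~= 0.4051 or u = -sqrt(61)/2 - 7/2 ~= -7.4051.

u = -7.4051 or u = 0.4051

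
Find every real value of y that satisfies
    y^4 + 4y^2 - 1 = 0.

Let u = y^2. The equation becomes u^2 + 4u - 1 = 0.
By the quadratic formula, u = -2 + sqrt(5) or u = -sqrt(5) - 2.
y^2 = -2 + sqrt(5) gives y = +/-sqrt(-2 + sqrt(5)) ~= +/-0.4859.
y^2 = -sqrt(5) - 2 < 0 has no real solution.

y = -0.4859 or y = 0.4859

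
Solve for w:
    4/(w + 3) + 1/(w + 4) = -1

Multiply both sides by (w + 3)(w + 4):
4(w + 4) + (w + 3) = -(w + 3)(w + 4).
Expand and collect terms: -w^2 - 12w - 31 = 0.
By the quadratic formula, w = (12 +/- sqrt(20)) / -2, so w ~= -8.2361 or w ~= -3.7639.
Neither value makes a denominator zero (w != -3, w != -4), so both are valid.

w = -8.2361 or w = -3.7639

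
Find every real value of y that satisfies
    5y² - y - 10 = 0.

y = -1.3177 or y = 1.5177

Discriminant: (-1)² − 4·5·(-10) = 201.
Quadratic formula: y = (1 ± √201) / 10.
So y = 1/10 + √(201)/10 ≈ 1.5177 or y = 1/10 - √(201)/10 ≈ -1.3177.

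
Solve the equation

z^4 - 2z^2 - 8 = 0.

Let u = z^2. The equation becomes u^2 - 2u - 8 = 0.
Factor: (u - 4)(u + 2) = 0, so u = 4 or u = -2.
z^2 = 4 gives z = +/-2.
z^2 = -2 < 0 has no real solution.

z = -2 or z = 2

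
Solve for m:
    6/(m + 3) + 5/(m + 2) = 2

m = -2.5 or m = 3

Multiply both sides by (m + 3)(m + 2):
6(m + 2) + 5(m + 3) = 2(m + 3)(m + 2).
Expand and collect terms: 2m² - m - 15 = 0.
Factor or apply the quadratic formula: m = 3 or m = -2.5.
Neither value makes a denominator zero (m ≠ -3, m ≠ -2), so both are valid.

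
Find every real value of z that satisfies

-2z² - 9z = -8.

z = -5.2604 or z = 0.7604

Rearrange to standard form: -2z² - 9z + 8 = 0.
Discriminant: (-9)² − 4·(-2)·8 = 145.
Quadratic formula: z = (9 ± √145) / (-4).
So z = -√(145)/4 - 9/4 ≈ -5.2604 or z = -9/4 + √(145)/4 ≈ 0.7604.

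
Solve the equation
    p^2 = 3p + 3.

Rearrange to standard form: p^2 - 3p - 3 = 0.
Discriminant: (-3)^2 - 4*1*(-3) = 21.
Quadratic formula: p = (3 +/- sqrt(21)) / 2.
So p = 3/2 + sqrt(21)/2 ~= 3.7913 or p = 3/2 - sqrt(21)/2 ~= -0.7913.

p = -0.7913 or p = 3.7913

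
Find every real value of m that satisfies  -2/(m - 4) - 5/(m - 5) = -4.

m = 4.1958 or m = 6.5542

Multiply both sides by (m - 4)(m - 5):
-2(m - 5) - 5(m - 4) = -4(m - 4)(m - 5).
Expand and collect terms: -4m² + 43m - 110 = 0.
By the quadratic formula, m = (-43 ± √89) / -8, so m ≈ 4.1958 or m ≈ 6.5542.
Neither value makes a denominator zero (m ≠ 4, m ≠ 5), so both are valid.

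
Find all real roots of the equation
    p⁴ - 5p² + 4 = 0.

p = -2 or p = -1 or p = 1 or p = 2

Let u = p². The equation becomes u² - 5u + 4 = 0.
Factor: (u - 1)(u - 4) = 0, so u = 1 or u = 4.
p² = 1 gives p = ±1.
p² = 4 gives p = ±2.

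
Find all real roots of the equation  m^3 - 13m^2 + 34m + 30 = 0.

Possible rational roots are divisors of 30. Testing m = 5 gives 0, so (m - 5) is a factor.
Divide: m^3 - 13m^2 + 34m + 30 = (m - 5)(m^2 - 8m - 6).
Apply the quadratic formula to m^2 - 8m - 6 = 0: m = (8 +/- sqrt(88))/2, i.e. m ~= 8.6904 or m ~= -0.6904.

m = -0.6904 or m = 5 or m = 8.6904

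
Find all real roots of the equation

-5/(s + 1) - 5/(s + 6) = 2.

s = -9.5355 or s = -2.4645

Multiply both sides by (s + 1)(s + 6):
-5(s + 6) - 5(s + 1) = 2(s + 1)(s + 6).
Expand and collect terms: 2s² + 24s + 47 = 0.
By the quadratic formula, s = (-24 ± √200) / 4, so s ≈ -2.4645 or s ≈ -9.5355.
Neither value makes a denominator zero (s ≠ -1, s ≠ -6), so both are valid.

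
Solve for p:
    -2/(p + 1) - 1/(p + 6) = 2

Multiply both sides by (p + 1)(p + 6):
-2(p + 6) - (p + 1) = 2(p + 1)(p + 6).
Expand and collect terms: 2p² + 17p + 25 = 0.
By the quadratic formula, p = (-17 ± √89) / 4, so p ≈ -1.8915 or p ≈ -6.6085.
Neither value makes a denominator zero (p ≠ -1, p ≠ -6), so both are valid.

p = -6.6085 or p = -1.8915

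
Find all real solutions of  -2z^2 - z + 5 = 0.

Discriminant: (-1)^2 - 4*(-2)*5 = 41.
Quadratic formula: z = (1 +/- sqrt(41)) / (-4).
So z = -sqrt(41)/4 - 1/4 ~= -1.8508 or z = -1/4 + sqrt(41)/4 ~= 1.3508.

z = -1.8508 or z = 1.3508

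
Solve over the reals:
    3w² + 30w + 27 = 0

Factor: 3(w + 9)(w + 1) = 0.
So w = -9 or w = -1.

w = -9 or w = -1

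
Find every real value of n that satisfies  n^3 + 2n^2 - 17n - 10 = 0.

n = -5 or n = -0.5616 or n = 3.5616

Possible rational roots are divisors of -10. Testing n = -5 gives 0, so (n + 5) is a factor.
Divide: n^3 + 2n^2 - 17n - 10 = (n + 5)(n^2 - 3n - 2).
Apply the quadratic formula to n^2 - 3n - 2 = 0: n = (3 +/- sqrt(17))/2, i.e. n ~= 3.5616 or n ~= -0.5616.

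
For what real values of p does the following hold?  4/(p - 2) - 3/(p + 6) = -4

p = -5.1276 or p = 0.8776

Multiply both sides by (p - 2)(p + 6):
4(p + 6) - 3(p - 2) = -4(p - 2)(p + 6).
Expand and collect terms: -4p² - 17p + 18 = 0.
By the quadratic formula, p = (17 ± √577) / -8, so p ≈ -5.1276 or p ≈ 0.8776.
Neither value makes a denominator zero (p ≠ 2, p ≠ -6), so both are valid.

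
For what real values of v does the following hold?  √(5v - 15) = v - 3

Square both sides: 5v - 15 = (v - 3)².
Expand and rearrange: v² - 11v + 24 = 0.
Solving gives v = 8 or v = 3.
Check each candidate in the original equation:
  v = 8: √(25) = 5, while v - 3 = 5 — valid.
  v = 3: √(0) = 0, while v - 3 = 0 — valid.

v = 3 or v = 8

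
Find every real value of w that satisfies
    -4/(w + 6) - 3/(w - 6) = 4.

Multiply both sides by (w + 6)(w - 6):
-4(w - 6) - 3(w + 6) = 4(w + 6)(w - 6).
Expand and collect terms: 4w² + 7w - 150 = 0.
By the quadratic formula, w = (-7 ± √2449) / 8, so w ≈ 5.3109 or w ≈ -7.0609.
Neither value makes a denominator zero (w ≠ -6, w ≠ 6), so both are valid.

w = -7.0609 or w = 5.3109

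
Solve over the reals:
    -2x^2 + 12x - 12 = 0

x = 1.2679 or x = 4.7321

Discriminant: (12)^2 - 4*(-2)*(-12) = 48.
Quadratic formula: x = (-12 +/- sqrt(48)) / (-4).
So x = 3 - sqrt(3) ~= 1.2679 or x = sqrt(3) + 3 ~= 4.7321.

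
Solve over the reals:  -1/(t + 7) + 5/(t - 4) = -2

t = -6.3406 or t = 1.3406

Multiply both sides by (t + 7)(t - 4):
-(t - 4) + 5(t + 7) = -2(t + 7)(t - 4).
Expand and collect terms: -2t² - 10t + 17 = 0.
By the quadratic formula, t = (10 ± √236) / -4, so t ≈ -6.3406 or t ≈ 1.3406.
Neither value makes a denominator zero (t ≠ -7, t ≠ 4), so both are valid.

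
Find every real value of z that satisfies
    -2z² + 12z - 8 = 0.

z = 0.7639 or z = 5.2361

Discriminant: (12)² − 4·(-2)·(-8) = 80.
Quadratic formula: z = (-12 ± √80) / (-4).
So z = 3 - √(5) ≈ 0.7639 or z = √(5) + 3 ≈ 5.2361.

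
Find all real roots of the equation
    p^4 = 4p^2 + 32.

Let u = p^2. The equation becomes u^2 - 4u - 32 = 0.
Factor: (u - 8)(u + 4) = 0, so u = 8 or u = -4.
p^2 = 8 gives p = +/-2*sqrt(2) ~= +/-2.8284.
p^2 = -4 < 0 has no real solution.

p = -2.8284 or p = 2.8284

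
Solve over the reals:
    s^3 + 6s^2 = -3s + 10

Rearrange: s^3 + 6s^2 + 3s - 10 = 0.
Possible rational roots are divisors of -10. Testing s = 1 gives 0, so (s - 1) is a factor.
Divide: s^3 + 6s^2 + 3s - 10 = (s - 1)(s^2 + 7s + 10).
Factor the quadratic: s = -2 or s = -5.

s = -5 or s = -2 or s = 1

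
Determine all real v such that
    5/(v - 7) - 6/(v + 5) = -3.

v = -2.5787 or v = 4.912

Multiply both sides by (v - 7)(v + 5):
5(v + 5) - 6(v - 7) = -3(v - 7)(v + 5).
Expand and collect terms: -3v^2 + 7v + 38 = 0.
By the quadratic formula, v = (-7 +/- sqrt(505)) / -6, so v ~= -2.5787 or v ~= 4.912.
Neither value makes a denominator zero (v != 7, v != -5), so both are valid.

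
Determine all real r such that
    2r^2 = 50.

Bring every term to one side: 2r^2 - 50 = 0.
Factor: 2(r - 5)(r + 5) = 0.
So r = 5 or r = -5.

r = -5 or r = 5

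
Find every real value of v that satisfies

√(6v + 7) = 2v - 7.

Square both sides: 6v + 7 = (2v - 7)².
Expand and rearrange: 4v² - 34v + 42 = 0.
Solving gives v = 7 or v = 1.5.
Check each candidate in the original equation:
  v = 7: √(49) = 7, while 2v - 7 = 7 — valid.
  v = 1.5: √(16) = 4, while 2v - 7 = -4 — extraneous.

v = 7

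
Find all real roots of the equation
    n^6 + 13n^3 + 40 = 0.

Let u = n^3. The equation becomes u^2 + 13u + 40 = 0.
Factor: (u + 8)(u + 5) = 0, so u = -8 or u = -5.
n^3 = -8 gives n = -2.
n^3 = -5 gives n = -(5)^(1/3) ~= -1.71.

n = -2 or n = -1.71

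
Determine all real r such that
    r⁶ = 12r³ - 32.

Let u = r³. The equation becomes u² - 12u + 32 = 0.
Factor: (u - 4)(u - 8) = 0, so u = 4 or u = 8.
r³ = 4 gives r = ∛(4) ≈ 1.5874.
r³ = 8 gives r = 2.

r = 1.5874 or r = 2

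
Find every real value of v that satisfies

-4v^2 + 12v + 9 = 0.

v = -0.6213 or v = 3.6213

Discriminant: (12)^2 - 4*(-4)*9 = 288.
Quadratic formula: v = (-12 +/- sqrt(288)) / (-8).
So v = 3/2 - 3*sqrt(2)/2 ~= -0.6213 or v = 3/2 + 3*sqrt(2)/2 ~= 3.6213.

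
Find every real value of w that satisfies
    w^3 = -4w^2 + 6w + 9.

w = -4.8541 or w = -1 or w = 1.8541

Rearrange: w^3 + 4w^2 - 6w - 9 = 0.
Possible rational roots are divisors of -9. Testing w = -1 gives 0, so (w + 1) is a factor.
Divide: w^3 + 4w^2 - 6w - 9 = (w + 1)(w^2 + 3w - 9).
Apply the quadratic formula to w^2 + 3w - 9 = 0: w = (-3 +/- sqrt(45))/2, i.e. w ~= 1.8541 or w ~= -4.8541.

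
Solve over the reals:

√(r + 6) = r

r = 3

Square both sides: r + 6 = (r)².
Expand and rearrange: r² - r - 6 = 0.
Solving gives r = 3 or r = -2.
Check each candidate in the original equation:
  r = 3: √(9) = 3, while r = 3 — valid.
  r = -2: √(4) = 2, while r = -2 — extraneous.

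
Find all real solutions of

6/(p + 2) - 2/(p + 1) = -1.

p = -6.3723 or p = -0.6277

Multiply both sides by (p + 2)(p + 1):
6(p + 1) - 2(p + 2) = -(p + 2)(p + 1).
Expand and collect terms: -p² - 7p - 4 = 0.
By the quadratic formula, p = (7 ± √33) / -2, so p ≈ -6.3723 or p ≈ -0.6277.
Neither value makes a denominator zero (p ≠ -2, p ≠ -1), so both are valid.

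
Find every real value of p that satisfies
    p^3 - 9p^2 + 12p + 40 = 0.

Possible rational roots are divisors of 40. Testing p = 5 gives 0, so (p - 5) is a factor.
Divide: p^3 - 9p^2 + 12p + 40 = (p - 5)(p^2 - 4p - 8).
Apply the quadratic formula to p^2 - 4p - 8 = 0: p = (4 +/- sqrt(48))/2, i.e. p ~= 5.4641 or p ~= -1.4641.

p = -1.4641 or p = 5 or p = 5.4641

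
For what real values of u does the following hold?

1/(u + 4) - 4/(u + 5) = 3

u = -6.1547 or u = -3.8453

Multiply both sides by (u + 4)(u + 5):
(u + 5) - 4(u + 4) = 3(u + 4)(u + 5).
Expand and collect terms: 3u² + 30u + 71 = 0.
By the quadratic formula, u = (-30 ± √48) / 6, so u ≈ -3.8453 or u ≈ -6.1547.
Neither value makes a denominator zero (u ≠ -4, u ≠ -5), so both are valid.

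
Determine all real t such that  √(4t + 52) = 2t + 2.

Square both sides: 4t + 52 = (2t + 2)².
Expand and rearrange: 4t² + 4t - 48 = 0.
Solving gives t = 3 or t = -4.
Check each candidate in the original equation:
  t = 3: √(64) = 8, while 2t + 2 = 8 — valid.
  t = -4: √(36) = 6, while 2t + 2 = -6 — extraneous.

t = 3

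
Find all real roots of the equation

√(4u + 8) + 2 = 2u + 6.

Isolate the radical: √(4u + 8) = 2u + 4.
Square both sides: 4u + 8 = (2u + 4)².
Expand and rearrange: 4u² + 12u + 8 = 0.
Solving gives u = -1 or u = -2.
Check each candidate in the original equation:
  u = -1: √(4) = 2, while 2u + 4 = 2 — valid.
  u = -2: √(0) = 0, while 2u + 4 = 0 — valid.

u = -2 or u = -1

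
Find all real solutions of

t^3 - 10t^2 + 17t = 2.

Rearrange: t^3 - 10t^2 + 17t - 2 = 0.
Possible rational roots are divisors of -2. Testing t = 2 gives 0, so (t - 2) is a factor.
Divide: t^3 - 10t^2 + 17t - 2 = (t - 2)(t^2 - 8t + 1).
Apply the quadratic formula to t^2 - 8t + 1 = 0: t = (8 +/- sqrt(60))/2, i.e. t ~= 7.873 or t ~= 0.127.

t = 0.127 or t = 2 or t = 7.873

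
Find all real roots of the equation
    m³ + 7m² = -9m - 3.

m = -5.4495 or m = -1 or m = -0.5505

Rearrange: m³ + 7m² + 9m + 3 = 0.
Possible rational roots are divisors of 3. Testing m = -1 gives 0, so (m + 1) is a factor.
Divide: m³ + 7m² + 9m + 3 = (m + 1)(m² + 6m + 3).
Apply the quadratic formula to m² + 6m + 3 = 0: m = (-6 ± √24)/2, i.e. m ≈ -0.5505 or m ≈ -5.4495.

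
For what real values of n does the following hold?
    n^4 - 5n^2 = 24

n = -2.8284 or n = 2.8284

Let u = n^2. The equation becomes u^2 - 5u - 24 = 0.
Factor: (u - 8)(u + 3) = 0, so u = 8 or u = -3.
n^2 = 8 gives n = +/-2*sqrt(2) ~= +/-2.8284.
n^2 = -3 < 0 has no real solution.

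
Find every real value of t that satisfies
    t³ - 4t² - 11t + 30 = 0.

Possible rational roots are divisors of 30. Testing t = 5 gives 0, so (t - 5) is a factor.
Divide: t³ - 4t² - 11t + 30 = (t - 5)(t² + t - 6).
Factor the quadratic: t = 2 or t = -3.

t = -3 or t = 2 or t = 5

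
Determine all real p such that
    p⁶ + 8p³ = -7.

p = -1.9129 or p = -1

Let u = p³. The equation becomes u² + 8u + 7 = 0.
Factor: (u + 1)(u + 7) = 0, so u = -1 or u = -7.
p³ = -1 gives p = -1.
p³ = -7 gives p = -∛(7) ≈ -1.9129.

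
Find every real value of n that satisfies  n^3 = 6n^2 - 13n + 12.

Rearrange: n^3 - 6n^2 + 13n - 12 = 0.
Possible rational roots are divisors of -12. Testing n = 3 gives 0, so (n - 3) is a factor.
Divide: n^3 - 6n^2 + 13n - 12 = (n - 3)(n^2 - 3n + 4).
The quadratic n^2 - 3n + 4 has discriminant -7 < 0, so no further real roots.

n = 3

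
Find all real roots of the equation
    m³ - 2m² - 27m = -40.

m = -5 or m = 1.4384 or m = 5.5616

Rearrange: m³ - 2m² - 27m + 40 = 0.
Possible rational roots are divisors of 40. Testing m = -5 gives 0, so (m + 5) is a factor.
Divide: m³ - 2m² - 27m + 40 = (m + 5)(m² - 7m + 8).
Apply the quadratic formula to m² - 7m + 8 = 0: m = (7 ± √17)/2, i.e. m ≈ 5.5616 or m ≈ 1.4384.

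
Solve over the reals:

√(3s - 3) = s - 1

s = 1 or s = 4

Square both sides: 3s - 3 = (s - 1)².
Expand and rearrange: s² - 5s + 4 = 0.
Solving gives s = 4 or s = 1.
Check each candidate in the original equation:
  s = 4: √(9) = 3, while s - 1 = 3 — valid.
  s = 1: √(0) = 0, while s - 1 = 0 — valid.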